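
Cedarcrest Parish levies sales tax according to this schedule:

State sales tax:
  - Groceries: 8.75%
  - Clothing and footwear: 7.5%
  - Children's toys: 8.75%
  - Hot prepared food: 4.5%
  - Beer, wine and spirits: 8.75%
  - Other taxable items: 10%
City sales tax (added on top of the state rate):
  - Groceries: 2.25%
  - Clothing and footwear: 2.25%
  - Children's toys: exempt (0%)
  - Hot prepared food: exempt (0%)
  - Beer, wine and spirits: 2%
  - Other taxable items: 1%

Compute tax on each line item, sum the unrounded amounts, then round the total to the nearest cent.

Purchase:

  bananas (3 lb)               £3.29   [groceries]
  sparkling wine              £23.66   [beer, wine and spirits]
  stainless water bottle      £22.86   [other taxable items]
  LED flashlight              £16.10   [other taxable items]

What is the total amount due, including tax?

£73.10

Bananas (3 lb) £3.29: groceries → 8.75% + 2.25% city = 11% → £0.3619
Sparkling wine £23.66: beer, wine and spirits → 8.75% + 2% city = 10.75% → £2.54345
Stainless water bottle £22.86: other taxable items → 10% + 1% city = 11% → £2.5146
LED flashlight £16.10: other taxable items → 10% + 1% city = 11% → £1.771
Subtotal = £65.91; unrounded tax = £7.19095 → £7.19; total due = £73.10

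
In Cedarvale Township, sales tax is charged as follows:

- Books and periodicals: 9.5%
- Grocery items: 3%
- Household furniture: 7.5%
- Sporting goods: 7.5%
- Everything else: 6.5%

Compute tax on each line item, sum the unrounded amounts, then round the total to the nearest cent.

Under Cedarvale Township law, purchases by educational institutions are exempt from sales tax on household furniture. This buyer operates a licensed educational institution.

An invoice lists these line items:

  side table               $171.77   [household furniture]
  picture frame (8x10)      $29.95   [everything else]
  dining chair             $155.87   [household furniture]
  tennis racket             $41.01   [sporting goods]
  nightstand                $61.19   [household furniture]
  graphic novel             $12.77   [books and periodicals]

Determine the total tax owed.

Side table $171.77: household furniture, buyer-exempt → 0% → $0.00
Picture frame (8x10) $29.95: everything else → 6.5% → $1.94675
Dining chair $155.87: household furniture, buyer-exempt → 0% → $0.00
Tennis racket $41.01: sporting goods → 7.5% → $3.07575
Nightstand $61.19: household furniture, buyer-exempt → 0% → $0.00
Graphic novel $12.77: books and periodicals → 9.5% → $1.21315
Unrounded tax sum = $6.23565 → $6.24

$6.24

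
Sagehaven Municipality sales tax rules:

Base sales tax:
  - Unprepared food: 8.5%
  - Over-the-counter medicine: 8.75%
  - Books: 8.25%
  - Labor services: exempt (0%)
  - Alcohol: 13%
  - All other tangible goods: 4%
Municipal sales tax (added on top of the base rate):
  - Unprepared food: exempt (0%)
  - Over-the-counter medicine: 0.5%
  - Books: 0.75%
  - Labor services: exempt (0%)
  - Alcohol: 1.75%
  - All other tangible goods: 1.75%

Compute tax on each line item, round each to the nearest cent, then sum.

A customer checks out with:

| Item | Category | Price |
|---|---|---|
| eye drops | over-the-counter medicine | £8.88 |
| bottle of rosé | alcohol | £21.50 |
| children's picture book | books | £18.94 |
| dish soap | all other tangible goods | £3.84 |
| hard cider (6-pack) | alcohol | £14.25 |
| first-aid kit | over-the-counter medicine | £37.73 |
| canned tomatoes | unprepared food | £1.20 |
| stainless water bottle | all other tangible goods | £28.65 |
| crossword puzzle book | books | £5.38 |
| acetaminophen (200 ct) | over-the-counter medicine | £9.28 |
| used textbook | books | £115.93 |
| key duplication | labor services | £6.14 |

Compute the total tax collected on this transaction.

Eye drops £8.88: over-the-counter medicine → 8.75% + 0.5% municipal = 9.25% → £0.82
Bottle of rosé £21.50: alcohol → 13% + 1.75% municipal = 14.75% → £3.17
Children's picture book £18.94: books → 8.25% + 0.75% municipal = 9% → £1.70
Dish soap £3.84: all other tangible goods → 4% + 1.75% municipal = 5.75% → £0.22
Hard cider (6-pack) £14.25: alcohol → 13% + 1.75% municipal = 14.75% → £2.10
First-aid kit £37.73: over-the-counter medicine → 8.75% + 0.5% municipal = 9.25% → £3.49
Canned tomatoes £1.20: unprepared food → 8.5% + 0% municipal = 8.5% → £0.10
Stainless water bottle £28.65: all other tangible goods → 4% + 1.75% municipal = 5.75% → £1.65
Crossword puzzle book £5.38: books → 8.25% + 0.75% municipal = 9% → £0.48
Acetaminophen (200 ct) £9.28: over-the-counter medicine → 8.75% + 0.5% municipal = 9.25% → £0.86
Used textbook £115.93: books → 8.25% + 0.75% municipal = 9% → £10.43
Key duplication £6.14: labor services → 0% + 0% municipal = 0% → £0.00
Total tax = £0.82 + £3.17 + £1.70 + £0.22 + £2.10 + £3.49 + £0.10 + £1.65 + £0.48 + £0.86 + £10.43 = £25.02

£25.02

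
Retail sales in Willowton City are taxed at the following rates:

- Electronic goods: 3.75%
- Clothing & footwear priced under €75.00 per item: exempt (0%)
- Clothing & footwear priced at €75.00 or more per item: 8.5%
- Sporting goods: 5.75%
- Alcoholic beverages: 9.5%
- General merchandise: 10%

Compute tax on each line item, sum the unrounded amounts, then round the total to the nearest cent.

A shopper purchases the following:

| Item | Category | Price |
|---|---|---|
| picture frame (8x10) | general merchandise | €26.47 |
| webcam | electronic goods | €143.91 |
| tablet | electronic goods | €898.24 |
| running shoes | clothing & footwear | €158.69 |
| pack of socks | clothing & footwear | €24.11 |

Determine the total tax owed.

€55.22

Picture frame (8x10) €26.47: general merchandise → 10% → €2.647
Webcam €143.91: electronic goods → 3.75% → €5.396625
Tablet €898.24: electronic goods → 3.75% → €33.684
Running shoes €158.69: clothing & footwear, €75.00 or more → 8.5% → €13.48865
Pack of socks €24.11: clothing & footwear, under €75.00 → 0% → €0.00
Unrounded tax sum = €55.216275 → €55.22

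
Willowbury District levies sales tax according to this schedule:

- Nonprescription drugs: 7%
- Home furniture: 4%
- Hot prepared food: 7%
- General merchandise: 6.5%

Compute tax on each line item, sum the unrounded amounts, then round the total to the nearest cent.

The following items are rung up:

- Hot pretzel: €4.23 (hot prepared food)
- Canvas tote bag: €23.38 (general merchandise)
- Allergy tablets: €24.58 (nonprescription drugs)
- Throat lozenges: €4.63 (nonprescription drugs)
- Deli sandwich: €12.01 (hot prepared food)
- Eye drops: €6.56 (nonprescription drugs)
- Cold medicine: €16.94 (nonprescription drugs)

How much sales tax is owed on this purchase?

€6.35

Hot pretzel €4.23: hot prepared food → 7% → €0.2961
Canvas tote bag €23.38: general merchandise → 6.5% → €1.5197
Allergy tablets €24.58: nonprescription drugs → 7% → €1.7206
Throat lozenges €4.63: nonprescription drugs → 7% → €0.3241
Deli sandwich €12.01: hot prepared food → 7% → €0.8407
Eye drops €6.56: nonprescription drugs → 7% → €0.4592
Cold medicine €16.94: nonprescription drugs → 7% → €1.1858
Unrounded tax sum = €6.3462 → €6.35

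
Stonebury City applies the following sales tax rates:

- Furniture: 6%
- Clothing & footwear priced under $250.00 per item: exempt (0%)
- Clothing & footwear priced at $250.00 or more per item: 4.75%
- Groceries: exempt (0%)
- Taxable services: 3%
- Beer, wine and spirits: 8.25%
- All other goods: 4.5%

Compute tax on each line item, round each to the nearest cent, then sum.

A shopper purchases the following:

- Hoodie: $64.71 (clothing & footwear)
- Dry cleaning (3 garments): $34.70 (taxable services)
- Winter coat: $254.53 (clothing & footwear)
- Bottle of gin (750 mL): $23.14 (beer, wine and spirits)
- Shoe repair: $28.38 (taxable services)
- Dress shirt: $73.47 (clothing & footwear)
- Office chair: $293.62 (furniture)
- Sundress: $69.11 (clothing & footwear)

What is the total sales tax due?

Hoodie $64.71: clothing & footwear, under $250.00 → 0% → $0.00
Dry cleaning (3 garments) $34.70: taxable services → 3% → $1.04
Winter coat $254.53: clothing & footwear, $250.00 or more → 4.75% → $12.09
Bottle of gin (750 mL) $23.14: beer, wine and spirits → 8.25% → $1.91
Shoe repair $28.38: taxable services → 3% → $0.85
Dress shirt $73.47: clothing & footwear, under $250.00 → 0% → $0.00
Office chair $293.62: furniture → 6% → $17.62
Sundress $69.11: clothing & footwear, under $250.00 → 0% → $0.00
Total tax = $1.04 + $12.09 + $1.91 + $0.85 + $17.62 = $33.51

$33.51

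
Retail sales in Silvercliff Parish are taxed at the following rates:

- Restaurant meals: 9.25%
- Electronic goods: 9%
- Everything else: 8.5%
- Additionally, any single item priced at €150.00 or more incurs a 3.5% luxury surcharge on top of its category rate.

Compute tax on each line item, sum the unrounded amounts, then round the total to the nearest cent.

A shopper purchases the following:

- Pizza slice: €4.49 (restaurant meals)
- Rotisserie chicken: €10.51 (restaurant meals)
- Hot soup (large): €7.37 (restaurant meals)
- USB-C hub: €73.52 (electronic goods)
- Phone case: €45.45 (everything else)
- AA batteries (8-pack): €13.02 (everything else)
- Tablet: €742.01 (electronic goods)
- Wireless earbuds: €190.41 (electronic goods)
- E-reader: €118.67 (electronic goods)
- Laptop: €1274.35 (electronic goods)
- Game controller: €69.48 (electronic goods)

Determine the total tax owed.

€306.44

Pizza slice €4.49: restaurant meals → 9.25% → €0.415325
Rotisserie chicken €10.51: restaurant meals → 9.25% → €0.972175
Hot soup (large) €7.37: restaurant meals → 9.25% → €0.681725
USB-C hub €73.52: electronic goods → 9% → €6.6168
Phone case €45.45: everything else → 8.5% → €3.86325
AA batteries (8-pack) €13.02: everything else → 8.5% → €1.1067
Tablet €742.01: electronic goods → 9% + 3.5% surcharge = 12.5% → €92.75125
Wireless earbuds €190.41: electronic goods → 9% + 3.5% surcharge = 12.5% → €23.80125
E-reader €118.67: electronic goods → 9% → €10.6803
Laptop €1274.35: electronic goods → 9% + 3.5% surcharge = 12.5% → €159.29375
Game controller €69.48: electronic goods → 9% → €6.2532
Unrounded tax sum = €306.435725 → €306.44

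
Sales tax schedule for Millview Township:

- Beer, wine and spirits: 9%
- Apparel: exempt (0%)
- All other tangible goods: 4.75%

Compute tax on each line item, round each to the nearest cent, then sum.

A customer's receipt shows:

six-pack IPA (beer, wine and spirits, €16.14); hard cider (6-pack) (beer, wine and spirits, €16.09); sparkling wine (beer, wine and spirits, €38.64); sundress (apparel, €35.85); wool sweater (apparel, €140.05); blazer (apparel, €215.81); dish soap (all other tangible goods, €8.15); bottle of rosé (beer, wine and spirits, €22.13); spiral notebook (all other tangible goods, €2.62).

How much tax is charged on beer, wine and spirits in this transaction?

€8.37

Six-pack IPA €16.14: beer, wine and spirits → 9% → €1.45
Hard cider (6-pack) €16.09: beer, wine and spirits → 9% → €1.45
Sparkling wine €38.64: beer, wine and spirits → 9% → €3.48
Bottle of rosé €22.13: beer, wine and spirits → 9% → €1.99
Tax on beer, wine and spirits = €1.45 + €1.45 + €3.48 + €1.99 = €8.37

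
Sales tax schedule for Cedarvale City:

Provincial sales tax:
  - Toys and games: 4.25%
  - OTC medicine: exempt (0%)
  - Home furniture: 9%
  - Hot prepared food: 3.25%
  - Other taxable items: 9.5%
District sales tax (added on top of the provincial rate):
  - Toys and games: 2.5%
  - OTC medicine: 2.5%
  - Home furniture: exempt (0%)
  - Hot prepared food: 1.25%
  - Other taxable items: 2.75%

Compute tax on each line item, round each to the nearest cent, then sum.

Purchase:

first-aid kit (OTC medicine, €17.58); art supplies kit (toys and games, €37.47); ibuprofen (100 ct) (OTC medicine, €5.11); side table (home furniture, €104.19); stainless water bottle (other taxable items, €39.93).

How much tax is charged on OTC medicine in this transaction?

First-aid kit €17.58: OTC medicine → 0% + 2.5% district = 2.5% → €0.44
Ibuprofen (100 ct) €5.11: OTC medicine → 0% + 2.5% district = 2.5% → €0.13
Tax on OTC medicine = €0.44 + €0.13 = €0.57

€0.57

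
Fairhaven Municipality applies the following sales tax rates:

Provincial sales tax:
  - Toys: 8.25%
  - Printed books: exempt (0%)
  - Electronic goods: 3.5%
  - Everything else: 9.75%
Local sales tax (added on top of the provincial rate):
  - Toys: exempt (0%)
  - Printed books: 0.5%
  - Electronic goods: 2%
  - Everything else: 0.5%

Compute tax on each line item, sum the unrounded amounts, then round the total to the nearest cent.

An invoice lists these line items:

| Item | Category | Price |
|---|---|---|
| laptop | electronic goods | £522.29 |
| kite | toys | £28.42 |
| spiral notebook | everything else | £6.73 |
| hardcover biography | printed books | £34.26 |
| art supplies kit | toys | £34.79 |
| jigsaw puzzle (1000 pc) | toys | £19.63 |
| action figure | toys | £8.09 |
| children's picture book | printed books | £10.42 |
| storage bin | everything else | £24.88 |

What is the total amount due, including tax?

Laptop £522.29: electronic goods → 3.5% + 2% local = 5.5% → £28.72595
Kite £28.42: toys → 8.25% + 0% local = 8.25% → £2.34465
Spiral notebook £6.73: everything else → 9.75% + 0.5% local = 10.25% → £0.689825
Hardcover biography £34.26: printed books → 0% + 0.5% local = 0.5% → £0.1713
Art supplies kit £34.79: toys → 8.25% + 0% local = 8.25% → £2.870175
Jigsaw puzzle (1000 pc) £19.63: toys → 8.25% + 0% local = 8.25% → £1.619475
Action figure £8.09: toys → 8.25% + 0% local = 8.25% → £0.667425
Children's picture book £10.42: printed books → 0% + 0.5% local = 0.5% → £0.0521
Storage bin £24.88: everything else → 9.75% + 0.5% local = 10.25% → £2.5502
Subtotal = £689.51; unrounded tax = £39.6911 → £39.69; total due = £729.20

£729.20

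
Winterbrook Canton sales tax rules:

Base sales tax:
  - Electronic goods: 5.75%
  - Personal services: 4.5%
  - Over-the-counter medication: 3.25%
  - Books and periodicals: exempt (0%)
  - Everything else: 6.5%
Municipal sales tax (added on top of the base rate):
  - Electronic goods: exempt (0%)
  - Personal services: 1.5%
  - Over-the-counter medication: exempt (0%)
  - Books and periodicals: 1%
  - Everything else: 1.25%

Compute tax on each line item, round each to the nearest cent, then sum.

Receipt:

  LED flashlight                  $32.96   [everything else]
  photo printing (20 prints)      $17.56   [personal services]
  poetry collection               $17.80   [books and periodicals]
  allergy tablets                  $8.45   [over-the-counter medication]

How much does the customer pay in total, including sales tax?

$80.82

LED flashlight $32.96: everything else → 6.5% + 1.25% municipal = 7.75% → $2.55
Photo printing (20 prints) $17.56: personal services → 4.5% + 1.5% municipal = 6% → $1.05
Poetry collection $17.80: books and periodicals → 0% + 1% municipal = 1% → $0.18
Allergy tablets $8.45: over-the-counter medication → 3.25% + 0% municipal = 3.25% → $0.27
Subtotal = $76.77; tax = $4.05; total due = $80.82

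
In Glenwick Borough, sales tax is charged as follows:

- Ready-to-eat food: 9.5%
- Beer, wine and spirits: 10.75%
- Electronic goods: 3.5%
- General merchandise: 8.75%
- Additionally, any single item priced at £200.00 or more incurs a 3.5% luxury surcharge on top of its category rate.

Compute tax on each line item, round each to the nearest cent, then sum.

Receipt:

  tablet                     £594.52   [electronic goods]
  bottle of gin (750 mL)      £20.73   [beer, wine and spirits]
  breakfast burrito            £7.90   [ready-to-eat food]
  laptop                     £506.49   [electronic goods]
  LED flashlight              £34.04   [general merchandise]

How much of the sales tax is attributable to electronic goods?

Tablet £594.52: electronic goods → 3.5% + 3.5% surcharge = 7% → £41.62
Laptop £506.49: electronic goods → 3.5% + 3.5% surcharge = 7% → £35.45
Tax on electronic goods = £41.62 + £35.45 = £77.07

£77.07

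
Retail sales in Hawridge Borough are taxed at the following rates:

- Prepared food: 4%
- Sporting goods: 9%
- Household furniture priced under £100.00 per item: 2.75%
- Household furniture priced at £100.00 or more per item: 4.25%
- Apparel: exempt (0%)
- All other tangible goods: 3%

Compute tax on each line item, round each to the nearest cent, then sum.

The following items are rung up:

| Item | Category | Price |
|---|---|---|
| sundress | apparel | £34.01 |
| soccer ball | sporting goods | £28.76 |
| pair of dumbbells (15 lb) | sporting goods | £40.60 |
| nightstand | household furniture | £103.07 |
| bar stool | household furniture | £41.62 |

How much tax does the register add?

Sundress £34.01: apparel → 0% → £0.00
Soccer ball £28.76: sporting goods → 9% → £2.59
Pair of dumbbells (15 lb) £40.60: sporting goods → 9% → £3.65
Nightstand £103.07: household furniture, £100.00 or more → 4.25% → £4.38
Bar stool £41.62: household furniture, under £100.00 → 2.75% → £1.14
Total tax = £2.59 + £3.65 + £4.38 + £1.14 = £11.76

£11.76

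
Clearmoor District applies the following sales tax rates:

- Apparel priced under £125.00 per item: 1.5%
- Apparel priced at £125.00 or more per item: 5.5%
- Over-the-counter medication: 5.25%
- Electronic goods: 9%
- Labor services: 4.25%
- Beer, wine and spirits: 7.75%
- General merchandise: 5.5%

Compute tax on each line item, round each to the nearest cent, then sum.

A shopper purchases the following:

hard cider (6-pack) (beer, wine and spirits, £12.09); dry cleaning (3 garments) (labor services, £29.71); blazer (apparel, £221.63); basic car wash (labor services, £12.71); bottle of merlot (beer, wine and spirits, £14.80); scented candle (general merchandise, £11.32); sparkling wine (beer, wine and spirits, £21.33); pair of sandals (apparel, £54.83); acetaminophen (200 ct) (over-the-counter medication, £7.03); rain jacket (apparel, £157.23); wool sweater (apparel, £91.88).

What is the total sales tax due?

£29.57

Hard cider (6-pack) £12.09: beer, wine and spirits → 7.75% → £0.94
Dry cleaning (3 garments) £29.71: labor services → 4.25% → £1.26
Blazer £221.63: apparel, £125.00 or more → 5.5% → £12.19
Basic car wash £12.71: labor services → 4.25% → £0.54
Bottle of merlot £14.80: beer, wine and spirits → 7.75% → £1.15
Scented candle £11.32: general merchandise → 5.5% → £0.62
Sparkling wine £21.33: beer, wine and spirits → 7.75% → £1.65
Pair of sandals £54.83: apparel, under £125.00 → 1.5% → £0.82
Acetaminophen (200 ct) £7.03: over-the-counter medication → 5.25% → £0.37
Rain jacket £157.23: apparel, £125.00 or more → 5.5% → £8.65
Wool sweater £91.88: apparel, under £125.00 → 1.5% → £1.38
Total tax = £0.94 + £1.26 + £12.19 + £0.54 + £1.15 + £0.62 + £1.65 + £0.82 + £0.37 + £8.65 + £1.38 = £29.57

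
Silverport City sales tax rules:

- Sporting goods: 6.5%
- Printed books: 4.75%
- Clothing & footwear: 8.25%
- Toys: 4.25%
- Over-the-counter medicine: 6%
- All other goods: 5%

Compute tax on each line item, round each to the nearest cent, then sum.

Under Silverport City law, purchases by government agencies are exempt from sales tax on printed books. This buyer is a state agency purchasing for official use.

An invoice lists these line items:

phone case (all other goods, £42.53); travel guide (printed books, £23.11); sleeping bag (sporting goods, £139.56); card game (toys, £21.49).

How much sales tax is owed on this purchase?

Phone case £42.53: all other goods → 5% → £2.13
Travel guide £23.11: printed books, buyer-exempt → 0% → £0.00
Sleeping bag £139.56: sporting goods → 6.5% → £9.07
Card game £21.49: toys → 4.25% → £0.91
Total tax = £2.13 + £9.07 + £0.91 = £12.11

£12.11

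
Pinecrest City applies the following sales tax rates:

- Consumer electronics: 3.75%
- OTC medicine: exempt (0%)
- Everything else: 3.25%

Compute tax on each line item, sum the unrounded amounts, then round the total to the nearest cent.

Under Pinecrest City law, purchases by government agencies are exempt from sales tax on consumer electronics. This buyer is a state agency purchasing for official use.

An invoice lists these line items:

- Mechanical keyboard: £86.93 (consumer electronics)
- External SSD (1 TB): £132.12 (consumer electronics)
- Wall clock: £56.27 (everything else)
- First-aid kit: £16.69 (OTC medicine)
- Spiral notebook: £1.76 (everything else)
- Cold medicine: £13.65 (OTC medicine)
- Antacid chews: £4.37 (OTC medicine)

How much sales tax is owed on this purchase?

£1.89

Mechanical keyboard £86.93: consumer electronics, buyer-exempt → 0% → £0.00
External SSD (1 TB) £132.12: consumer electronics, buyer-exempt → 0% → £0.00
Wall clock £56.27: everything else → 3.25% → £1.828775
First-aid kit £16.69: OTC medicine → 0% → £0.00
Spiral notebook £1.76: everything else → 3.25% → £0.0572
Cold medicine £13.65: OTC medicine → 0% → £0.00
Antacid chews £4.37: OTC medicine → 0% → £0.00
Unrounded tax sum = £1.885975 → £1.89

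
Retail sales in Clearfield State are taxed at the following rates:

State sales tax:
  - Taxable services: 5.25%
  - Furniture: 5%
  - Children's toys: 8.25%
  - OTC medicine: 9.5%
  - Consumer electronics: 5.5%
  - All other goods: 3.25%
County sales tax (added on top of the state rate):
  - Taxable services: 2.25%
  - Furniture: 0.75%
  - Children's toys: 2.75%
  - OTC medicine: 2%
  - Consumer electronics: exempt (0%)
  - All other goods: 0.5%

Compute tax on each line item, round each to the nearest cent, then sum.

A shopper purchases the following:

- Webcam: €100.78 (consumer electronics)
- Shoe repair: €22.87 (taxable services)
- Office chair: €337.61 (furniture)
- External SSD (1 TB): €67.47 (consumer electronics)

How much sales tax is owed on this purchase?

€30.38

Webcam €100.78: consumer electronics → 5.5% + 0% county = 5.5% → €5.54
Shoe repair €22.87: taxable services → 5.25% + 2.25% county = 7.5% → €1.72
Office chair €337.61: furniture → 5% + 0.75% county = 5.75% → €19.41
External SSD (1 TB) €67.47: consumer electronics → 5.5% + 0% county = 5.5% → €3.71
Total tax = €5.54 + €1.72 + €19.41 + €3.71 = €30.38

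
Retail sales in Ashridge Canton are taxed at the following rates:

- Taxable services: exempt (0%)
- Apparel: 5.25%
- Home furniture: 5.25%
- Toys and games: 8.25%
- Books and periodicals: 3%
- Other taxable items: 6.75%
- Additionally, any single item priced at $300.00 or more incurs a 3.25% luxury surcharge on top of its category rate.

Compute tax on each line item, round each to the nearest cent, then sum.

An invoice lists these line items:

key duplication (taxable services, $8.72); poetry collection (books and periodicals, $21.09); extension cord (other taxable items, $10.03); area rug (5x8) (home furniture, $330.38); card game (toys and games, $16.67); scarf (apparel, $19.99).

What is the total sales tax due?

Key duplication $8.72: taxable services → 0% → $0.00
Poetry collection $21.09: books and periodicals → 3% → $0.63
Extension cord $10.03: other taxable items → 6.75% → $0.68
Area rug (5x8) $330.38: home furniture → 5.25% + 3.25% surcharge = 8.5% → $28.08
Card game $16.67: toys and games → 8.25% → $1.38
Scarf $19.99: apparel → 5.25% → $1.05
Total tax = $0.63 + $0.68 + $28.08 + $1.38 + $1.05 = $31.82

$31.82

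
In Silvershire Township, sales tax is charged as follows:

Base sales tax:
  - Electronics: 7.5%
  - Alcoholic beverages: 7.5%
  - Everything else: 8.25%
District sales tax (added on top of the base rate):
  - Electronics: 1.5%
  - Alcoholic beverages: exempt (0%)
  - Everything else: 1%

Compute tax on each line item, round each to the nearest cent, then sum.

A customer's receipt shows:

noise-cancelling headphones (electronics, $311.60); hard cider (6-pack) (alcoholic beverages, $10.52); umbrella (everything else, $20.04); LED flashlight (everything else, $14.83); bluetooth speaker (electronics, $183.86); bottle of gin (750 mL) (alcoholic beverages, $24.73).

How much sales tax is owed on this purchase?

Noise-cancelling headphones $311.60: electronics → 7.5% + 1.5% district = 9% → $28.04
Hard cider (6-pack) $10.52: alcoholic beverages → 7.5% + 0% district = 7.5% → $0.79
Umbrella $20.04: everything else → 8.25% + 1% district = 9.25% → $1.85
LED flashlight $14.83: everything else → 8.25% + 1% district = 9.25% → $1.37
Bluetooth speaker $183.86: electronics → 7.5% + 1.5% district = 9% → $16.55
Bottle of gin (750 mL) $24.73: alcoholic beverages → 7.5% + 0% district = 7.5% → $1.85
Total tax = $28.04 + $0.79 + $1.85 + $1.37 + $16.55 + $1.85 = $50.45

$50.45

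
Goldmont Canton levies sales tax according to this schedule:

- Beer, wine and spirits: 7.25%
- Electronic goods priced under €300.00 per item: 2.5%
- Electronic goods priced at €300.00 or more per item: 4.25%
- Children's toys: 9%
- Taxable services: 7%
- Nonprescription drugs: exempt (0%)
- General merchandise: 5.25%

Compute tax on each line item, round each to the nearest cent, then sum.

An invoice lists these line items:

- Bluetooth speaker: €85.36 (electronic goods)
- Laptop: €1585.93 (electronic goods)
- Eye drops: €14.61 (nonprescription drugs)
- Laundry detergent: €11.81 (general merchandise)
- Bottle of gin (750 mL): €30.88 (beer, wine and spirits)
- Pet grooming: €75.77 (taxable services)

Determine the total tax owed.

€77.69

Bluetooth speaker €85.36: electronic goods, under €300.00 → 2.5% → €2.13
Laptop €1585.93: electronic goods, €300.00 or more → 4.25% → €67.40
Eye drops €14.61: nonprescription drugs → 0% → €0.00
Laundry detergent €11.81: general merchandise → 5.25% → €0.62
Bottle of gin (750 mL) €30.88: beer, wine and spirits → 7.25% → €2.24
Pet grooming €75.77: taxable services → 7% → €5.30
Total tax = €2.13 + €67.40 + €0.62 + €2.24 + €5.30 = €77.69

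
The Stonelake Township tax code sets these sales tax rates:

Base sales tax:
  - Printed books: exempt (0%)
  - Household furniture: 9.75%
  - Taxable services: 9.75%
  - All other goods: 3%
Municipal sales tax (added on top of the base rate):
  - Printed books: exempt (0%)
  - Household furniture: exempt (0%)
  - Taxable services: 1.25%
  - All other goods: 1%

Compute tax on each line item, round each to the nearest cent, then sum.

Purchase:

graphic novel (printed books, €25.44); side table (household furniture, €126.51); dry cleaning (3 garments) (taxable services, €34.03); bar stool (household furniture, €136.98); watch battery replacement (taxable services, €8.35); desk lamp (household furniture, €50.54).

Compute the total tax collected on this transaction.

€35.28

Graphic novel €25.44: printed books → 0% + 0% municipal = 0% → €0.00
Side table €126.51: household furniture → 9.75% + 0% municipal = 9.75% → €12.33
Dry cleaning (3 garments) €34.03: taxable services → 9.75% + 1.25% municipal = 11% → €3.74
Bar stool €136.98: household furniture → 9.75% + 0% municipal = 9.75% → €13.36
Watch battery replacement €8.35: taxable services → 9.75% + 1.25% municipal = 11% → €0.92
Desk lamp €50.54: household furniture → 9.75% + 0% municipal = 9.75% → €4.93
Total tax = €12.33 + €3.74 + €13.36 + €0.92 + €4.93 = €35.28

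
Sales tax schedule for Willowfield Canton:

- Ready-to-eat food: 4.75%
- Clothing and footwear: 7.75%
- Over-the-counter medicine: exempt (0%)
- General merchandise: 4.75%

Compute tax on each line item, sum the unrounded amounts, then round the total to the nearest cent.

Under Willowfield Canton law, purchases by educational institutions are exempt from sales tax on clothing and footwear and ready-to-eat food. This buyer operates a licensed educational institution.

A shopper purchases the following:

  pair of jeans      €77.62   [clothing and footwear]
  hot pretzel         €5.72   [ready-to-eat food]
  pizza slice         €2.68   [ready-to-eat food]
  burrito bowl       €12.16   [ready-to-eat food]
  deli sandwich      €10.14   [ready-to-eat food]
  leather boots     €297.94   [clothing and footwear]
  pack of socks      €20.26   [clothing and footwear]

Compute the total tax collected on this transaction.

Pair of jeans €77.62: clothing and footwear, buyer-exempt → 0% → €0.00
Hot pretzel €5.72: ready-to-eat food, buyer-exempt → 0% → €0.00
Pizza slice €2.68: ready-to-eat food, buyer-exempt → 0% → €0.00
Burrito bowl €12.16: ready-to-eat food, buyer-exempt → 0% → €0.00
Deli sandwich €10.14: ready-to-eat food, buyer-exempt → 0% → €0.00
Leather boots €297.94: clothing and footwear, buyer-exempt → 0% → €0.00
Pack of socks €20.26: clothing and footwear, buyer-exempt → 0% → €0.00
Unrounded tax sum = €0.00 → €0.00

€0.00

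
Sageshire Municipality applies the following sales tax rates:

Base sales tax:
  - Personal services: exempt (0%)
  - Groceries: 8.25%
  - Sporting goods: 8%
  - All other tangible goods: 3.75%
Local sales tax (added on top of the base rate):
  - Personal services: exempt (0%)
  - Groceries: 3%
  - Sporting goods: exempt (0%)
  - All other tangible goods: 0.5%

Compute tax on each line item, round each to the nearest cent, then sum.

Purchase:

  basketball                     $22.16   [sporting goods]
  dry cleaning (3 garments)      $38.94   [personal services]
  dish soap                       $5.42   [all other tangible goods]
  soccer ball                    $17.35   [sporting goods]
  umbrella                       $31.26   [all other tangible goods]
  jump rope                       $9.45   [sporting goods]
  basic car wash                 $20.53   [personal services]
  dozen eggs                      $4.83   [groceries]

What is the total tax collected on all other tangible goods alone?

Dish soap $5.42: all other tangible goods → 3.75% + 0.5% local = 4.25% → $0.23
Umbrella $31.26: all other tangible goods → 3.75% + 0.5% local = 4.25% → $1.33
Tax on all other tangible goods = $0.23 + $1.33 = $1.56

$1.56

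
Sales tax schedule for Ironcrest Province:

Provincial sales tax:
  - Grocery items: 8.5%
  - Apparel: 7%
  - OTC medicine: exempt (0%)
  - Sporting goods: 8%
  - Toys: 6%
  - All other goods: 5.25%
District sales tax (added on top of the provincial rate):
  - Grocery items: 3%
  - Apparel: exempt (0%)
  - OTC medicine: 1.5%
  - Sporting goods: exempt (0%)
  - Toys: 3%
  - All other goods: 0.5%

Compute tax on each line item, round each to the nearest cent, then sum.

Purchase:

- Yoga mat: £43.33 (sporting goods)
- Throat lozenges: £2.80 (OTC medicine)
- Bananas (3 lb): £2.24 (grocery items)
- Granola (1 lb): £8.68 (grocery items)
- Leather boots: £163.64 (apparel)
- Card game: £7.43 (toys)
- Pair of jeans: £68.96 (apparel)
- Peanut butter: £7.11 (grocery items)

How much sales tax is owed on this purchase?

Yoga mat £43.33: sporting goods → 8% + 0% district = 8% → £3.47
Throat lozenges £2.80: OTC medicine → 0% + 1.5% district = 1.5% → £0.04
Bananas (3 lb) £2.24: grocery items → 8.5% + 3% district = 11.5% → £0.26
Granola (1 lb) £8.68: grocery items → 8.5% + 3% district = 11.5% → £1.00
Leather boots £163.64: apparel → 7% + 0% district = 7% → £11.45
Card game £7.43: toys → 6% + 3% district = 9% → £0.67
Pair of jeans £68.96: apparel → 7% + 0% district = 7% → £4.83
Peanut butter £7.11: grocery items → 8.5% + 3% district = 11.5% → £0.82
Total tax = £3.47 + £0.04 + £0.26 + £1.00 + £11.45 + £0.67 + £4.83 + £0.82 = £22.54

£22.54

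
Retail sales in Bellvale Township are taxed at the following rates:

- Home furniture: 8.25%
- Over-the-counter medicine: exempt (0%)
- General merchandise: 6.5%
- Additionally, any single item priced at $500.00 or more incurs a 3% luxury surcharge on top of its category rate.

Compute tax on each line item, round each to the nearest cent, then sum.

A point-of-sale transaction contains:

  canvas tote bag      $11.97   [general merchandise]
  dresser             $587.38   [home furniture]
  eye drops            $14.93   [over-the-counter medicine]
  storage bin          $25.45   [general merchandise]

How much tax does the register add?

$68.51

Canvas tote bag $11.97: general merchandise → 6.5% → $0.78
Dresser $587.38: home furniture → 8.25% + 3% surcharge = 11.25% → $66.08
Eye drops $14.93: over-the-counter medicine → 0% → $0.00
Storage bin $25.45: general merchandise → 6.5% → $1.65
Total tax = $0.78 + $66.08 + $1.65 = $68.51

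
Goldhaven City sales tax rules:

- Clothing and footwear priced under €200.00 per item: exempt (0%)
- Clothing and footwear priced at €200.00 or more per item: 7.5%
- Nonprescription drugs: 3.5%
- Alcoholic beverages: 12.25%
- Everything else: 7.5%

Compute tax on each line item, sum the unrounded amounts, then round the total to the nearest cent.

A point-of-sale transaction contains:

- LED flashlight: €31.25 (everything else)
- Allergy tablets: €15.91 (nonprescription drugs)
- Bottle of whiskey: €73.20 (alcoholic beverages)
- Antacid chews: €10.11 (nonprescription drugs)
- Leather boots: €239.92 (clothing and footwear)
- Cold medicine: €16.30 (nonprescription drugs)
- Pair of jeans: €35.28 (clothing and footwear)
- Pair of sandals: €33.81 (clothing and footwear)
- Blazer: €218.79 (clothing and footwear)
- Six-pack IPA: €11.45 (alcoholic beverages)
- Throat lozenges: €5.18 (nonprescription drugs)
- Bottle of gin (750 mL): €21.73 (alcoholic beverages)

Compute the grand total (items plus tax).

€764.37

LED flashlight €31.25: everything else → 7.5% → €2.34375
Allergy tablets €15.91: nonprescription drugs → 3.5% → €0.55685
Bottle of whiskey €73.20: alcoholic beverages → 12.25% → €8.967
Antacid chews €10.11: nonprescription drugs → 3.5% → €0.35385
Leather boots €239.92: clothing and footwear, €200.00 or more → 7.5% → €17.994
Cold medicine €16.30: nonprescription drugs → 3.5% → €0.5705
Pair of jeans €35.28: clothing and footwear, under €200.00 → 0% → €0.00
Pair of sandals €33.81: clothing and footwear, under €200.00 → 0% → €0.00
Blazer €218.79: clothing and footwear, €200.00 or more → 7.5% → €16.40925
Six-pack IPA €11.45: alcoholic beverages → 12.25% → €1.402625
Throat lozenges €5.18: nonprescription drugs → 3.5% → €0.1813
Bottle of gin (750 mL) €21.73: alcoholic beverages → 12.25% → €2.661925
Subtotal = €712.93; unrounded tax = €51.44105 → €51.44; total due = €764.37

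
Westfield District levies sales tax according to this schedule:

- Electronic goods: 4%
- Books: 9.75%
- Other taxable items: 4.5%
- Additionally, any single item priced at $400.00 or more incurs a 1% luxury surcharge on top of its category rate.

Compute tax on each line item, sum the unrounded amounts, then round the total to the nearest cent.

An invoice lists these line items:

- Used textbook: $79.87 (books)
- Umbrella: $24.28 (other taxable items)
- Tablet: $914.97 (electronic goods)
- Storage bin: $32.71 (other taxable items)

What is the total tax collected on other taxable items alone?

$2.56

Umbrella $24.28: other taxable items → 4.5% → $1.0926
Storage bin $32.71: other taxable items → 4.5% → $1.47195
Tax on other taxable items: unrounded sum = $2.56455 → $2.56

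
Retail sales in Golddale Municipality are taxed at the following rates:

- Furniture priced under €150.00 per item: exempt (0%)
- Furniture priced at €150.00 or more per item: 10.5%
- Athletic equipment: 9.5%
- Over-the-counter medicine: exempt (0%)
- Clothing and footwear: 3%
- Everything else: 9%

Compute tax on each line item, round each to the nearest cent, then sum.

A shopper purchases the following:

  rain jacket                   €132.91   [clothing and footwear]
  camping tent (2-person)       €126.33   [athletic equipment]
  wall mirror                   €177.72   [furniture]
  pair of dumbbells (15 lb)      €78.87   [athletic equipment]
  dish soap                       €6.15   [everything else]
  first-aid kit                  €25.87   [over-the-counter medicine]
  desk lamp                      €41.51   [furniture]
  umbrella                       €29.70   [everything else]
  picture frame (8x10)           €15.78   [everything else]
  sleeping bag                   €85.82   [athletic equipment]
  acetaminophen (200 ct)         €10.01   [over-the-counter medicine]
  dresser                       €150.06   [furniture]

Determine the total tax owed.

€70.69

Rain jacket €132.91: clothing and footwear → 3% → €3.99
Camping tent (2-person) €126.33: athletic equipment → 9.5% → €12.00
Wall mirror €177.72: furniture, €150.00 or more → 10.5% → €18.66
Pair of dumbbells (15 lb) €78.87: athletic equipment → 9.5% → €7.49
Dish soap €6.15: everything else → 9% → €0.55
First-aid kit €25.87: over-the-counter medicine → 0% → €0.00
Desk lamp €41.51: furniture, under €150.00 → 0% → €0.00
Umbrella €29.70: everything else → 9% → €2.67
Picture frame (8x10) €15.78: everything else → 9% → €1.42
Sleeping bag €85.82: athletic equipment → 9.5% → €8.15
Acetaminophen (200 ct) €10.01: over-the-counter medicine → 0% → €0.00
Dresser €150.06: furniture, €150.00 or more → 10.5% → €15.76
Total tax = €3.99 + €12.00 + €18.66 + €7.49 + €0.55 + €2.67 + €1.42 + €8.15 + €15.76 = €70.69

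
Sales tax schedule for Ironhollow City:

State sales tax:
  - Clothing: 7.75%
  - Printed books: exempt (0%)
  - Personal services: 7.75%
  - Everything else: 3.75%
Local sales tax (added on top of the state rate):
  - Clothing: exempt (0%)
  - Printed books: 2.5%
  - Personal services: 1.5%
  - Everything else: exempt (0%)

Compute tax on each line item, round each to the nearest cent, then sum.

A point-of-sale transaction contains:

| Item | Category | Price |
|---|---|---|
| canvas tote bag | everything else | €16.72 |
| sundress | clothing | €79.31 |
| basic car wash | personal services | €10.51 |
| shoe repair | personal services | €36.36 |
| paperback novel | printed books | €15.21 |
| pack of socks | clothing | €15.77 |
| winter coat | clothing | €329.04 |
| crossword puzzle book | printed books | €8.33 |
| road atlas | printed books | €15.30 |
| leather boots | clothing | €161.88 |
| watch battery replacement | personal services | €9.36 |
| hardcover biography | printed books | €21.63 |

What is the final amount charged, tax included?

€772.18

Canvas tote bag €16.72: everything else → 3.75% + 0% local = 3.75% → €0.63
Sundress €79.31: clothing → 7.75% + 0% local = 7.75% → €6.15
Basic car wash €10.51: personal services → 7.75% + 1.5% local = 9.25% → €0.97
Shoe repair €36.36: personal services → 7.75% + 1.5% local = 9.25% → €3.36
Paperback novel €15.21: printed books → 0% + 2.5% local = 2.5% → €0.38
Pack of socks €15.77: clothing → 7.75% + 0% local = 7.75% → €1.22
Winter coat €329.04: clothing → 7.75% + 0% local = 7.75% → €25.50
Crossword puzzle book €8.33: printed books → 0% + 2.5% local = 2.5% → €0.21
Road atlas €15.30: printed books → 0% + 2.5% local = 2.5% → €0.38
Leather boots €161.88: clothing → 7.75% + 0% local = 7.75% → €12.55
Watch battery replacement €9.36: personal services → 7.75% + 1.5% local = 9.25% → €0.87
Hardcover biography €21.63: printed books → 0% + 2.5% local = 2.5% → €0.54
Subtotal = €719.42; tax = €52.76; total due = €772.18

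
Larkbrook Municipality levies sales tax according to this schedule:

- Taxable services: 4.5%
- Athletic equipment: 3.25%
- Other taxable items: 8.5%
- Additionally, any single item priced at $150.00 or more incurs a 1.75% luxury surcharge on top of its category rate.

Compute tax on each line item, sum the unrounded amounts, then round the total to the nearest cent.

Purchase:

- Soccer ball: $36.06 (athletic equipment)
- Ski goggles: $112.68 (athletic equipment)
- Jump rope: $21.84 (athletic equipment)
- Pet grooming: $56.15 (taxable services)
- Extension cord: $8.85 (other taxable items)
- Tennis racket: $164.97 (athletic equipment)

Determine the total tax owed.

Soccer ball $36.06: athletic equipment → 3.25% → $1.17195
Ski goggles $112.68: athletic equipment → 3.25% → $3.6621
Jump rope $21.84: athletic equipment → 3.25% → $0.7098
Pet grooming $56.15: taxable services → 4.5% → $2.52675
Extension cord $8.85: other taxable items → 8.5% → $0.75225
Tennis racket $164.97: athletic equipment → 3.25% + 1.75% surcharge = 5% → $8.2485
Unrounded tax sum = $17.07135 → $17.07

$17.07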